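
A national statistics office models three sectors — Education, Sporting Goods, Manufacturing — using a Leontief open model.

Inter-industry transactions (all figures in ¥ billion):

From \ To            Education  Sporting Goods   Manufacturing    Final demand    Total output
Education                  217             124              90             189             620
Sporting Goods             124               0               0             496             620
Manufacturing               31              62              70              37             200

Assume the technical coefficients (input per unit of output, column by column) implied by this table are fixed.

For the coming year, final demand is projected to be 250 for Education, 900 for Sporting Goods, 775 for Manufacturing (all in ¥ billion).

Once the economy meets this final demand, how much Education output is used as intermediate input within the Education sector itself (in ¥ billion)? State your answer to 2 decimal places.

z_11 = 641.27

Technical coefficients a_ij = z_ij / X_j:
  a_11 = 217/620 = 0.35, a_21 = 124/620 = 0.20, a_31 = 31/620 = 0.05
  a_12 = 124/620 = 0.20, a_22 = 0/620 = 0.00, a_32 = 62/620 = 0.10
  a_13 = 90/200 = 0.45, a_23 = 0/200 = 0.00, a_33 = 70/200 = 0.35
I − A =
  [   0.65    -0.20    -0.45]
  [  -0.20     1.00     0.00]
  [  -0.05    -0.10     0.65]
Cofactors of I−A, C_ij = (−1)^(i+j)·(minor ij) (rows/columns in the sector order above):
  C_11 = (1.00)(0.65) − (0.00)(-0.10) = 0.6500
  C_12 = −[(-0.20)(0.65) − (0.00)(-0.05)] = 0.1300
  C_13 = (-0.20)(-0.10) − (1.00)(-0.05) = 0.0700
  C_21 = −[(-0.20)(0.65) − (-0.45)(-0.10)] = 0.1750
  C_22 = (0.65)(0.65) − (-0.45)(-0.05) = 0.4000
  C_23 = −[(0.65)(-0.10) − (-0.20)(-0.05)] = 0.0750
  C_31 = (-0.20)(0.00) − (-0.45)(1.00) = 0.4500
  C_32 = −[(0.65)(0.00) − (-0.45)(-0.20)] = 0.0900
  C_33 = (0.65)(1.00) − (-0.20)(-0.20) = 0.6100
det(I−A) = Σ_j (I−A)_1j·C_1j = (0.65)(0.6500) + (-0.20)(0.1300) + (-0.45)(0.0700) = 0.3650
adj(I−A) = Cᵀ =
  [ 0.6500   0.1750   0.4500]
  [ 0.1300   0.4000   0.0900]
  [ 0.0700   0.0750   0.6100]
(I − A)⁻¹ = adj(I−A) / det(I−A) ≈
  [   1.7808     0.4795     1.2329]
  [   0.3562     1.0959     0.2466]
  [   0.1918     0.2055     1.6712]
First solve x = (I − A)⁻¹ d = adj(I−A)·d / det(I−A); in particular x_1 = (0.6500·250 + 0.1750·900 + 0.4500·775) / 0.3650 = 668.75 / 0.3650 ≈ 1832.1918.
Intermediate flow from 1 to 1: z_11 = a_11 · x_1 = 0.35 × 668.75 / 0.3650 = 234.0625 / 0.3650 ≈ 641.27.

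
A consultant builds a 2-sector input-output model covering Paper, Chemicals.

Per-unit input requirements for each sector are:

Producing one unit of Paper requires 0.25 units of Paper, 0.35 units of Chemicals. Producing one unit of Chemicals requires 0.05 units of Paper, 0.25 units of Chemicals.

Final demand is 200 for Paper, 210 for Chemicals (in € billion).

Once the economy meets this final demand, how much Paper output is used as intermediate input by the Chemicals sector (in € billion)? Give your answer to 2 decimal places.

I − A =
  [   0.75    -0.05]
  [  -0.35     0.75]
det(I−A) = (0.75)(0.75) − (-0.05)(-0.35) = 0.5450
adj(I−A) = [[0.75, 0.05], [0.35, 0.75]]
(I − A)⁻¹ = adj(I−A) / det(I−A) ≈
  [   1.3761     0.0917]
  [   0.6422     1.3761]
First solve x = (I − A)⁻¹ d = adj(I−A)·d / det(I−A); in particular x_2 = (0.35·200 + 0.75·210) / 0.5450 = 227.50 / 0.5450 ≈ 417.4312.
Intermediate flow from 1 to 2: z_12 = a_12 · x_2 = 0.05 × 227.50 / 0.5450 = 11.375 / 0.5450 ≈ 20.87.

z_12 = 20.87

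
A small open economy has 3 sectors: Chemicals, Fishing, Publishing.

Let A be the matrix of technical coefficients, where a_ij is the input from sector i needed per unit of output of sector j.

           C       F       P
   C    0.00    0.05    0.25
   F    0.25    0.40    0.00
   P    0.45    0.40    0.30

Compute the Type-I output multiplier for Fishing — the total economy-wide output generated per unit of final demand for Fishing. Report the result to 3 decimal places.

m_F = 3.592

I − A =
  [   1.00    -0.05    -0.25]
  [  -0.25     0.60     0.00]
  [  -0.45    -0.40     0.70]
Cofactors of I−A, C_ij = (−1)^(i+j)·(minor ij) (rows/columns in the sector order above):
  C_11 = (0.60)(0.70) − (0.00)(-0.40) = 0.4200
  C_12 = −[(-0.25)(0.70) − (0.00)(-0.45)] = 0.1750
  C_13 = (-0.25)(-0.40) − (0.60)(-0.45) = 0.3700
  C_21 = −[(-0.05)(0.70) − (-0.25)(-0.40)] = 0.1350
  C_22 = (1.00)(0.70) − (-0.25)(-0.45) = 0.5875
  C_23 = −[(1.00)(-0.40) − (-0.05)(-0.45)] = 0.4225
  C_31 = (-0.05)(0.00) − (-0.25)(0.60) = 0.1500
  C_32 = −[(1.00)(0.00) − (-0.25)(-0.25)] = 0.0625
  C_33 = (1.00)(0.60) − (-0.05)(-0.25) = 0.5875
det(I−A) = Σ_j (I−A)_1j·C_1j = (1.00)(0.4200) + (-0.05)(0.1750) + (-0.25)(0.3700) = 0.31875
adj(I−A) = Cᵀ =
  [ 0.4200   0.1350   0.1500]
  [ 0.1750   0.5875   0.0625]
  [ 0.3700   0.4225   0.5875]
(I − A)⁻¹ = adj(I−A) / det(I−A) ≈
  [   1.3176     0.4235     0.4706]
  [   0.5490     1.8431     0.1961]
  [   1.1608     1.3255     1.8431]
The output multiplier for sector j is the column-j sum of the Leontief inverse (I − A)⁻¹ = adj(I−A) / det(I−A).
Column F of adj(I−A): (0.1350, 0.5875, 0.4225); det(I−A) = 0.31875.
m_F = (0.1350 + 0.5875 + 0.4225) / 0.31875 = 1.145 / 0.31875 ≈ 3.592.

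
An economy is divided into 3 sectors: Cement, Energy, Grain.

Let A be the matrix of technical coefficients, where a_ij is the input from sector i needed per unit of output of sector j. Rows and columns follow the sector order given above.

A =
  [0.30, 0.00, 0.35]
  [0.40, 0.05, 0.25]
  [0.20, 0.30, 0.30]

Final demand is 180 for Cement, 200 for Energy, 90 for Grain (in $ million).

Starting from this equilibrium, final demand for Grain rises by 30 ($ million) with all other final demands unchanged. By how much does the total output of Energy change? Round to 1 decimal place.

I − A =
  [   0.70     0.00    -0.35]
  [  -0.40     0.95    -0.25]
  [  -0.20    -0.30     0.70]
Cofactors of I−A, C_ij = (−1)^(i+j)·(minor ij) (rows/columns in the sector order above):
  C_11 = (0.95)(0.70) − (-0.25)(-0.30) = 0.5900
  C_12 = −[(-0.40)(0.70) − (-0.25)(-0.20)] = 0.3300
  C_13 = (-0.40)(-0.30) − (0.95)(-0.20) = 0.3100
  C_21 = −[(0.00)(0.70) − (-0.35)(-0.30)] = 0.1050
  C_22 = (0.70)(0.70) − (-0.35)(-0.20) = 0.4200
  C_23 = −[(0.70)(-0.30) − (0.00)(-0.20)] = 0.2100
  C_31 = (0.00)(-0.25) − (-0.35)(0.95) = 0.3325
  C_32 = −[(0.70)(-0.25) − (-0.35)(-0.40)] = 0.3150
  C_33 = (0.70)(0.95) − (0.00)(-0.40) = 0.6650
det(I−A) = Σ_j (I−A)_1j·C_1j = (0.70)(0.5900) + (0.00)(0.3300) + (-0.35)(0.3100) = 0.3045
adj(I−A) = Cᵀ =
  [ 0.5900   0.1050   0.3325]
  [ 0.3300   0.4200   0.3150]
  [ 0.3100   0.2100   0.6650]
(I − A)⁻¹ = adj(I−A) / det(I−A) ≈
  [   1.9376     0.3448     1.0920]
  [   1.0837     1.3793     1.0345]
  [   1.0181     0.6897     2.1839]
Δx = (I − A)⁻¹ Δd with Δd having +30 in the Grain component and 0 elsewhere.
So Δx_2 = L_23 · (+30), where L_23 = adj(I−A)_23 / det(I−A) = 0.3150 / 0.3045.
Δx_2 = 0.3150 × (+30) / 0.3045 = 9.45 / 0.3045 ≈ 31.0.

Δx_2 = 31.0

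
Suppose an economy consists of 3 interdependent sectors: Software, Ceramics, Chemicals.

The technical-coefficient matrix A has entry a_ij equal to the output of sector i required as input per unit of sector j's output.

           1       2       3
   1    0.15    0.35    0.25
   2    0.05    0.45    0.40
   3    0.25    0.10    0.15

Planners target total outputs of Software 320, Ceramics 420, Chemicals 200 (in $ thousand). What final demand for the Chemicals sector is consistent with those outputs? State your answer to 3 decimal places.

I − A =
  [   0.85    -0.35    -0.25]
  [  -0.05     0.55    -0.40]
  [  -0.25    -0.10     0.85]
d = (I − A) x:
  d_1 = (+0.85)·320 + (-0.35)·420 + (-0.25)·200 = 75.000
  d_2 = (-0.05)·320 + (+0.55)·420 + (-0.40)·200 = 135.000
  d_3 = (-0.25)·320 + (-0.10)·420 + (+0.85)·200 = 48.000

d_3 = 48.000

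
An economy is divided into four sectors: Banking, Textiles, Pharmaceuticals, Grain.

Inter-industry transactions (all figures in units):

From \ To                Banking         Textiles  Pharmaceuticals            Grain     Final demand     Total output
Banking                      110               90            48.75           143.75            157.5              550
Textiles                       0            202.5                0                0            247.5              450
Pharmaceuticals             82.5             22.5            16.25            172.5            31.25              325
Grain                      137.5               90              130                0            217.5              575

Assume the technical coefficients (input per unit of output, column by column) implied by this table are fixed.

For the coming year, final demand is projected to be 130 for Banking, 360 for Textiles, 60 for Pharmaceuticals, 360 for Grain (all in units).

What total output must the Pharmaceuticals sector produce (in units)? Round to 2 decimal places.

Technical coefficients a_ij = z_ij / X_j:
  a_BB = 110/550 = 0.20, a_TB = 0/550 = 0.00, a_PB = 82.5/550 = 0.15, a_GB = 137.5/550 = 0.25
  a_BT = 90/450 = 0.20, a_TT = 202.5/450 = 0.45, a_PT = 22.5/450 = 0.05, a_GT = 90/450 = 0.20
  a_BP = 48.75/325 = 0.15, a_TP = 0/325 = 0.00, a_PP = 16.25/325 = 0.05, a_GP = 130/325 = 0.40
  a_BG = 143.75/575 = 0.25, a_TG = 0/575 = 0.00, a_PG = 172.5/575 = 0.30, a_GG = 0/575 = 0.00
I − A =
  [   0.80    -0.20    -0.15    -0.25]
  [   0.00     0.55     0.00     0.00]
  [  -0.15    -0.05     0.95    -0.30]
  [  -0.25    -0.20    -0.40     1.00]
Compute the cofactors C_ij = (−1)^(i+j)·(3×3 minor ij) of I−A; the adjugate is their transpose:
adj(I−A) = Cᵀ =
  [ 0.456500   0.235000   0.137500   0.155375]
  [ 0.000000   0.555875   0.000000   0.000000]
  [ 0.123750   0.137375   0.405625   0.152625]
  [ 0.163625   0.224875   0.196625   0.405625]
det(I−A) = Σ_j (I−A)_1j·C_1j = (0.80)(0.456500) + (-0.20)(0.000000) + (-0.15)(0.123750) + (-0.25)(0.163625) = 0.30573125
(I − A)⁻¹ = adj(I−A) / det(I−A) ≈
  [   1.4931     0.7686     0.4497     0.5082]
  [   0.0000     1.8182     0.0000     0.0000]
  [   0.4048     0.4493     1.3267     0.4992]
  [   0.5352     0.7355     0.6431     1.3267]
x = (I − A)⁻¹ d = adj(I−A)·d / det(I−A), with det(I−A) = 0.30573125:
  x_B = (0.456500·130 + 0.235000·360 + 0.137500·60 + 0.155375·360) / 0.30573125 = 208.13 / 0.30573125 ≈ 680.76
  x_T = (0.000000·130 + 0.555875·360 + 0.000000·60 + 0.000000·360) / 0.30573125 = 200.115 / 0.30573125 ≈ 654.55
  x_P = (0.123750·130 + 0.137375·360 + 0.405625·60 + 0.152625·360) / 0.30573125 = 144.825 / 0.30573125 ≈ 473.70
  x_G = (0.163625·130 + 0.224875·360 + 0.196625·60 + 0.405625·360) / 0.30573125 = 260.04875 / 0.30573125 ≈ 850.58

x_P = 473.70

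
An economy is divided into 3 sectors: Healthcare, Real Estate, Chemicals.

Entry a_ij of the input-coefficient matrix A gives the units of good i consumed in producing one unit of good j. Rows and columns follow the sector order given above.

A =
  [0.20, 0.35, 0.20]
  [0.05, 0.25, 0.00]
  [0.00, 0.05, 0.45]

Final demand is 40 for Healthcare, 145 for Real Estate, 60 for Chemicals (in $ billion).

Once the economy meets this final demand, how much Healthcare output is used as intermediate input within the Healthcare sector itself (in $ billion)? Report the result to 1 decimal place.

z_HH = 34.3

I − A =
  [   0.80    -0.35    -0.20]
  [  -0.05     0.75     0.00]
  [   0.00    -0.05     0.55]
Cofactors of I−A, C_ij = (−1)^(i+j)·(minor ij) (rows/columns in the sector order above):
  C_11 = (0.75)(0.55) − (0.00)(-0.05) = 0.4125
  C_12 = −[(-0.05)(0.55) − (0.00)(0.00)] = 0.0275
  C_13 = (-0.05)(-0.05) − (0.75)(0.00) = 0.0025
  C_21 = −[(-0.35)(0.55) − (-0.20)(-0.05)] = 0.2025
  C_22 = (0.80)(0.55) − (-0.20)(0.00) = 0.4400
  C_23 = −[(0.80)(-0.05) − (-0.35)(0.00)] = 0.0400
  C_31 = (-0.35)(0.00) − (-0.20)(0.75) = 0.1500
  C_32 = −[(0.80)(0.00) − (-0.20)(-0.05)] = 0.0100
  C_33 = (0.80)(0.75) − (-0.35)(-0.05) = 0.5825
det(I−A) = Σ_j (I−A)_1j·C_1j = (0.80)(0.4125) + (-0.35)(0.0275) + (-0.20)(0.0025) = 0.319875
adj(I−A) = Cᵀ =
  [ 0.4125   0.2025   0.1500]
  [ 0.0275   0.4400   0.0100]
  [ 0.0025   0.0400   0.5825]
(I − A)⁻¹ = adj(I−A) / det(I−A) ≈
  [   1.2896     0.6331     0.4689]
  [   0.0860     1.3755     0.0313]
  [   0.0078     0.1250     1.8210]
First solve x = (I − A)⁻¹ d = adj(I−A)·d / det(I−A); in particular x_H = (0.4125·40 + 0.2025·145 + 0.1500·60) / 0.319875 = 54.8625 / 0.319875 ≈ 171.512.
Intermediate flow from H to H: z_HH = a_HH · x_H = 0.20 × 54.8625 / 0.319875 = 10.9725 / 0.319875 ≈ 34.3.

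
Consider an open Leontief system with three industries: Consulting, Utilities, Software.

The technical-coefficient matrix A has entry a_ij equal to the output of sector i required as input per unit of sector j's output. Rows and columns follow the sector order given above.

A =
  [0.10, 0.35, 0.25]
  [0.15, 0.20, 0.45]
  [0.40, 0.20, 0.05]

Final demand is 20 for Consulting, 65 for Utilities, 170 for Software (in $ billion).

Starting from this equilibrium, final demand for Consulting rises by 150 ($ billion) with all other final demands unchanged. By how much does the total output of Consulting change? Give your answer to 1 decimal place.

Δx_C = 249.6

I − A =
  [   0.90    -0.35    -0.25]
  [  -0.15     0.80    -0.45]
  [  -0.40    -0.20     0.95]
Cofactors of I−A, C_ij = (−1)^(i+j)·(minor ij) (rows/columns in the sector order above):
  C_11 = (0.80)(0.95) − (-0.45)(-0.20) = 0.6700
  C_12 = −[(-0.15)(0.95) − (-0.45)(-0.40)] = 0.3225
  C_13 = (-0.15)(-0.20) − (0.80)(-0.40) = 0.3500
  C_21 = −[(-0.35)(0.95) − (-0.25)(-0.20)] = 0.3825
  C_22 = (0.90)(0.95) − (-0.25)(-0.40) = 0.7550
  C_23 = −[(0.90)(-0.20) − (-0.35)(-0.40)] = 0.3200
  C_31 = (-0.35)(-0.45) − (-0.25)(0.80) = 0.3575
  C_32 = −[(0.90)(-0.45) − (-0.25)(-0.15)] = 0.4425
  C_33 = (0.90)(0.80) − (-0.35)(-0.15) = 0.6675
det(I−A) = Σ_j (I−A)_1j·C_1j = (0.90)(0.6700) + (-0.35)(0.3225) + (-0.25)(0.3500) = 0.402625
adj(I−A) = Cᵀ =
  [ 0.6700   0.3825   0.3575]
  [ 0.3225   0.7550   0.4425]
  [ 0.3500   0.3200   0.6675]
(I − A)⁻¹ = adj(I−A) / det(I−A) ≈
  [   1.6641     0.9500     0.8879]
  [   0.8010     1.8752     1.0990]
  [   0.8693     0.7948     1.6579]
Δx = (I − A)⁻¹ Δd with Δd having +150 in the Consulting component and 0 elsewhere.
So Δx_C = L_CC · (+150), where L_CC = adj(I−A)_CC / det(I−A) = 0.6700 / 0.402625.
Δx_C = 0.6700 × (+150) / 0.402625 = 100.50 / 0.402625 ≈ 249.6.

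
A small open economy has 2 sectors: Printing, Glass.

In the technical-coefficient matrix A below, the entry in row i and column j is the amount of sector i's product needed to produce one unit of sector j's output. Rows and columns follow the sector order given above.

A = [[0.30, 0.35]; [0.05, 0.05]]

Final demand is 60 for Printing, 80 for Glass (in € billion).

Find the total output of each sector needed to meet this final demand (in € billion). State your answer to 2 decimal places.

x_1 = 131.27, x_2 = 91.12

I − A =
  [   0.70    -0.35]
  [  -0.05     0.95]
det(I−A) = (0.70)(0.95) − (-0.35)(-0.05) = 0.6475
adj(I−A) = [[0.95, 0.35], [0.05, 0.70]]
(I − A)⁻¹ = adj(I−A) / det(I−A) ≈
  [   1.4672     0.5405]
  [   0.0772     1.0811]
x = (I − A)⁻¹ d = adj(I−A)·d / det(I−A), with det(I−A) = 0.6475:
  x_1 = (0.95·60 + 0.35·80) / 0.6475 = 85.00 / 0.6475 ≈ 131.27
  x_2 = (0.05·60 + 0.70·80) / 0.6475 = 59.00 / 0.6475 ≈ 91.12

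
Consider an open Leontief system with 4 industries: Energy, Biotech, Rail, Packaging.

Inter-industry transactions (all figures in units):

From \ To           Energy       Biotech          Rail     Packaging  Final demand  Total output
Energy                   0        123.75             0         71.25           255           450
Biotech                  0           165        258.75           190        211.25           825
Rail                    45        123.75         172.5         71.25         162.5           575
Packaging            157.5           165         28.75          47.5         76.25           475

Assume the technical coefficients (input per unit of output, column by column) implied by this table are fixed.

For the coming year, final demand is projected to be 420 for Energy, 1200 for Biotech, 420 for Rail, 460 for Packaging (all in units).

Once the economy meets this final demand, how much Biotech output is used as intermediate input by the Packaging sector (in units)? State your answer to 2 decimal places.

Technical coefficients a_ij = z_ij / X_j:
  a_EE = 0/450 = 0.00, a_BE = 0/450 = 0.00, a_RE = 45/450 = 0.10, a_PE = 157.5/450 = 0.35
  a_EB = 123.75/825 = 0.15, a_BB = 165/825 = 0.20, a_RB = 123.75/825 = 0.15, a_PB = 165/825 = 0.20
  a_ER = 0/575 = 0.00, a_BR = 258.75/575 = 0.45, a_RR = 172.5/575 = 0.30, a_PR = 28.75/575 = 0.05
  a_EP = 71.25/475 = 0.15, a_BP = 190/475 = 0.40, a_RP = 71.25/475 = 0.15, a_PP = 47.5/475 = 0.10
I − A =
  [   1.00    -0.15     0.00    -0.15]
  [   0.00     0.80    -0.45    -0.40]
  [  -0.10    -0.15     0.70    -0.15]
  [  -0.35    -0.20    -0.05     0.90]
Compute the cofactors C_ij = (−1)^(i+j)·(3×3 minor ij) of I−A; the adjugate is their transpose:
adj(I−A) = Cᵀ =
  [ 0.364750   0.115500   0.083250   0.126000]
  [ 0.164125   0.585000   0.401375   0.354250]
  [ 0.127000   0.181500   0.577000   0.198000]
  [ 0.185375   0.185000   0.153625   0.485750]
det(I−A) = Σ_j (I−A)_1j·C_1j = (1.00)(0.364750) + (-0.15)(0.164125) + (0.00)(0.127000) + (-0.15)(0.185375) = 0.312325
(I − A)⁻¹ = adj(I−A) / det(I−A) ≈
  [   1.1679     0.3698     0.2665     0.4034]
  [   0.5255     1.8730     1.2851     1.1342]
  [   0.4066     0.5811     1.8474     0.6340]
  [   0.5935     0.5923     0.4919     1.5553]
First solve x = (I − A)⁻¹ d = adj(I−A)·d / det(I−A); in particular x_P = (0.185375·420 + 0.185000·1200 + 0.153625·420 + 0.485750·460) / 0.312325 = 587.825 / 0.312325 ≈ 1882.0940.
Intermediate flow from B to P: z_BP = a_BP · x_P = 0.40 × 587.825 / 0.312325 = 235.13 / 0.312325 ≈ 752.84.

z_BP = 752.84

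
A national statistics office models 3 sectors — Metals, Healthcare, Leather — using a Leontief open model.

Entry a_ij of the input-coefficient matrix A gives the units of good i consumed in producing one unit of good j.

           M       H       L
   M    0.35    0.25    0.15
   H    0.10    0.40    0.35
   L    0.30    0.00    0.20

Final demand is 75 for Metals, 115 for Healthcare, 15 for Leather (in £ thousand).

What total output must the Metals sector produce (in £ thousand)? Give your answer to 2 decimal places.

I − A =
  [   0.65    -0.25    -0.15]
  [  -0.10     0.60    -0.35]
  [  -0.30     0.00     0.80]
Cofactors of I−A, C_ij = (−1)^(i+j)·(minor ij) (rows/columns in the sector order above):
  C_11 = (0.60)(0.80) − (-0.35)(0.00) = 0.4800
  C_12 = −[(-0.10)(0.80) − (-0.35)(-0.30)] = 0.1850
  C_13 = (-0.10)(0.00) − (0.60)(-0.30) = 0.1800
  C_21 = −[(-0.25)(0.80) − (-0.15)(0.00)] = 0.2000
  C_22 = (0.65)(0.80) − (-0.15)(-0.30) = 0.4750
  C_23 = −[(0.65)(0.00) − (-0.25)(-0.30)] = 0.0750
  C_31 = (-0.25)(-0.35) − (-0.15)(0.60) = 0.1775
  C_32 = −[(0.65)(-0.35) − (-0.15)(-0.10)] = 0.2425
  C_33 = (0.65)(0.60) − (-0.25)(-0.10) = 0.3650
det(I−A) = Σ_j (I−A)_1j·C_1j = (0.65)(0.4800) + (-0.25)(0.1850) + (-0.15)(0.1800) = 0.23875
adj(I−A) = Cᵀ =
  [ 0.4800   0.2000   0.1775]
  [ 0.1850   0.4750   0.2425]
  [ 0.1800   0.0750   0.3650]
(I − A)⁻¹ = adj(I−A) / det(I−A) ≈
  [   2.0105     0.8377     0.7435]
  [   0.7749     1.9895     1.0157]
  [   0.7539     0.3141     1.5288]
x = (I − A)⁻¹ d = adj(I−A)·d / det(I−A), with det(I−A) = 0.23875:
  x_M = (0.4800·75 + 0.2000·115 + 0.1775·15) / 0.23875 = 61.6625 / 0.23875 ≈ 258.27
  x_H = (0.1850·75 + 0.4750·115 + 0.2425·15) / 0.23875 = 72.1375 / 0.23875 ≈ 302.15
  x_L = (0.1800·75 + 0.0750·115 + 0.3650·15) / 0.23875 = 27.60 / 0.23875 ≈ 115.60

x_M = 258.27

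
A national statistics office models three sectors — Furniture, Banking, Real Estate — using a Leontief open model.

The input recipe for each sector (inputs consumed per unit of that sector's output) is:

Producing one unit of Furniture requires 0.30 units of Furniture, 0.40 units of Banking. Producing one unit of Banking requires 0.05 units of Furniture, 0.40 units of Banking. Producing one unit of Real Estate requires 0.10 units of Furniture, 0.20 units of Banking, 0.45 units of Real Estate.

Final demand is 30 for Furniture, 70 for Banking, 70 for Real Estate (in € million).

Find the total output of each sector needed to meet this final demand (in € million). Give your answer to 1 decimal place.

x_1 = 76.0, x_2 = 209.8, x_3 = 127.3

I − A =
  [   0.70    -0.05    -0.10]
  [  -0.40     0.60    -0.20]
  [   0.00     0.00     0.55]
Cofactors of I−A, C_ij = (−1)^(i+j)·(minor ij) (rows/columns in the sector order above):
  C_11 = (0.60)(0.55) − (-0.20)(0.00) = 0.3300
  C_12 = −[(-0.40)(0.55) − (-0.20)(0.00)] = 0.2200
  C_13 = (-0.40)(0.00) − (0.60)(0.00) = 0.0000
  C_21 = −[(-0.05)(0.55) − (-0.10)(0.00)] = 0.0275
  C_22 = (0.70)(0.55) − (-0.10)(0.00) = 0.3850
  C_23 = −[(0.70)(0.00) − (-0.05)(0.00)] = 0.0000
  C_31 = (-0.05)(-0.20) − (-0.10)(0.60) = 0.0700
  C_32 = −[(0.70)(-0.20) − (-0.10)(-0.40)] = 0.1800
  C_33 = (0.70)(0.60) − (-0.05)(-0.40) = 0.4000
det(I−A) = Σ_j (I−A)_1j·C_1j = (0.70)(0.3300) + (-0.05)(0.2200) + (-0.10)(0.0000) = 0.2200
adj(I−A) = Cᵀ =
  [ 0.3300   0.0275   0.0700]
  [ 0.2200   0.3850   0.1800]
  [ 0.0000   0.0000   0.4000]
(I − A)⁻¹ = adj(I−A) / det(I−A) ≈
  [   1.5000     0.1250     0.3182]
  [   1.0000     1.7500     0.8182]
  [   0.0000     0.0000     1.8182]
x = (I − A)⁻¹ d = adj(I−A)·d / det(I−A), with det(I−A) = 0.2200:
  x_1 = (0.3300·30 + 0.0275·70 + 0.0700·70) / 0.2200 = 16.725 / 0.2200 ≈ 76.0
  x_2 = (0.2200·30 + 0.3850·70 + 0.1800·70) / 0.2200 = 46.15 / 0.2200 ≈ 209.8
  x_3 = (0.0000·30 + 0.0000·70 + 0.4000·70) / 0.2200 = 28.00 / 0.2200 ≈ 127.3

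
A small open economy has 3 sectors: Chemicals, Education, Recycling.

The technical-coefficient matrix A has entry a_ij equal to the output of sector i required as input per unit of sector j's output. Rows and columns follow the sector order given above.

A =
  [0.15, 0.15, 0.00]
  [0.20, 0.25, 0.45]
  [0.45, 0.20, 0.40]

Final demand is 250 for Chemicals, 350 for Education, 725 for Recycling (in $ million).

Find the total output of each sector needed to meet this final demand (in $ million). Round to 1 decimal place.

x_C = 661.6, x_E = 2082.2, x_R = 2398.6

I − A =
  [   0.85    -0.15     0.00]
  [  -0.20     0.75    -0.45]
  [  -0.45    -0.20     0.60]
Cofactors of I−A, C_ij = (−1)^(i+j)·(minor ij) (rows/columns in the sector order above):
  C_11 = (0.75)(0.60) − (-0.45)(-0.20) = 0.3600
  C_12 = −[(-0.20)(0.60) − (-0.45)(-0.45)] = 0.3225
  C_13 = (-0.20)(-0.20) − (0.75)(-0.45) = 0.3775
  C_21 = −[(-0.15)(0.60) − (0.00)(-0.20)] = 0.0900
  C_22 = (0.85)(0.60) − (0.00)(-0.45) = 0.5100
  C_23 = −[(0.85)(-0.20) − (-0.15)(-0.45)] = 0.2375
  C_31 = (-0.15)(-0.45) − (0.00)(0.75) = 0.0675
  C_32 = −[(0.85)(-0.45) − (0.00)(-0.20)] = 0.3825
  C_33 = (0.85)(0.75) − (-0.15)(-0.20) = 0.6075
det(I−A) = Σ_j (I−A)_1j·C_1j = (0.85)(0.3600) + (-0.15)(0.3225) + (0.00)(0.3775) = 0.257625
adj(I−A) = Cᵀ =
  [ 0.3600   0.0900   0.0675]
  [ 0.3225   0.5100   0.3825]
  [ 0.3775   0.2375   0.6075]
(I − A)⁻¹ = adj(I−A) / det(I−A) ≈
  [   1.3974     0.3493     0.2620]
  [   1.2518     1.9796     1.4847]
  [   1.4653     0.9219     2.3581]
x = (I − A)⁻¹ d = adj(I−A)·d / det(I−A), with det(I−A) = 0.257625:
  x_C = (0.3600·250 + 0.0900·350 + 0.0675·725) / 0.257625 = 170.4375 / 0.257625 ≈ 661.6
  x_E = (0.3225·250 + 0.5100·350 + 0.3825·725) / 0.257625 = 536.4375 / 0.257625 ≈ 2082.2
  x_R = (0.3775·250 + 0.2375·350 + 0.6075·725) / 0.257625 = 617.9375 / 0.257625 ≈ 2398.6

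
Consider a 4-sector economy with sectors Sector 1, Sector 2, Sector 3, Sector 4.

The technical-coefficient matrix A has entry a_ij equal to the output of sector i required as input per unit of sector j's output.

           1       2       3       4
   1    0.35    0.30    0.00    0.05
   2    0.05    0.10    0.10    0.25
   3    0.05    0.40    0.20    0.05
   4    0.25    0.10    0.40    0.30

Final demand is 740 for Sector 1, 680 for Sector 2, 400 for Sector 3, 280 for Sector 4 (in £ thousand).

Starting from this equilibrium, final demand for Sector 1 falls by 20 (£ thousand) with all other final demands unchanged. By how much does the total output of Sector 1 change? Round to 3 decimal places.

Δx_1 = -35.758

I − A =
  [   0.65    -0.30     0.00    -0.05]
  [  -0.05     0.90    -0.10    -0.25]
  [  -0.05    -0.40     0.80    -0.05]
  [  -0.25    -0.10    -0.40     0.70]
Compute the cofactors C_ij = (−1)^(i+j)·(3×3 minor ij) of I−A; the adjugate is their transpose:
adj(I−A) = Cᵀ =
  [ 0.39750   0.17400   0.06950   0.09550]
  [ 0.08675   0.34000   0.11025   0.13550]
  [ 0.08075   0.19475   0.35250   0.10050]
  [ 0.20050   0.22200   0.24200   0.42850]
det(I−A) = Σ_j (I−A)_1j·C_1j = (0.65)(0.39750) + (-0.30)(0.08675) + (0.00)(0.08075) + (-0.05)(0.20050) = 0.222325
(I − A)⁻¹ = adj(I−A) / det(I−A) ≈
  [   1.7879     0.7826     0.3126     0.4296]
  [   0.3902     1.5293     0.4959     0.6095]
  [   0.3632     0.8760     1.5855     0.4520]
  [   0.9018     0.9985     1.0885     1.9274]
Δx = (I − A)⁻¹ Δd with Δd having -20 in the Sector 1 component and 0 elsewhere.
So Δx_1 = L_11 · (-20), where L_11 = adj(I−A)_11 / det(I−A) = 0.39750 / 0.222325.
Δx_1 = 0.39750 × (-20) / 0.222325 = -7.95 / 0.222325 ≈ -35.758.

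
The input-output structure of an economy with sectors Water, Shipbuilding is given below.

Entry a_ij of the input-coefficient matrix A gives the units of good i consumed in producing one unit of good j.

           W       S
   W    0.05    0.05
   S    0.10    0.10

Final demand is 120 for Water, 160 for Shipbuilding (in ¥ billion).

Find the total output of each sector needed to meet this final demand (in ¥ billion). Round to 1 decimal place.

I − A =
  [   0.95    -0.05]
  [  -0.10     0.90]
det(I−A) = (0.95)(0.90) − (-0.05)(-0.10) = 0.8500
adj(I−A) = [[0.90, 0.05], [0.10, 0.95]]
(I − A)⁻¹ = adj(I−A) / det(I−A) ≈
  [   1.0588     0.0588]
  [   0.1176     1.1176]
x = (I − A)⁻¹ d = adj(I−A)·d / det(I−A), with det(I−A) = 0.8500:
  x_W = (0.90·120 + 0.05·160) / 0.8500 = 116.00 / 0.8500 ≈ 136.5
  x_S = (0.10·120 + 0.95·160) / 0.8500 = 164.00 / 0.8500 ≈ 192.9

x_W = 136.5, x_S = 192.9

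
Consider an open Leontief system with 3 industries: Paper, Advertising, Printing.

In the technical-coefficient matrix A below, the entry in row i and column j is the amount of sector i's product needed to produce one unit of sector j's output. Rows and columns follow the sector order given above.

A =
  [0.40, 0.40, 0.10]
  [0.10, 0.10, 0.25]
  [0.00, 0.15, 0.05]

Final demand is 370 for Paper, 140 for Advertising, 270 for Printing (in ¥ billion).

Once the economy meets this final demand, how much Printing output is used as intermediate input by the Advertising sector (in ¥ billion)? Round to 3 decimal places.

I − A =
  [   0.60    -0.40    -0.10]
  [  -0.10     0.90    -0.25]
  [   0.00    -0.15     0.95]
Cofactors of I−A, C_ij = (−1)^(i+j)·(minor ij) (rows/columns in the sector order above):
  C_11 = (0.90)(0.95) − (-0.25)(-0.15) = 0.8175
  C_12 = −[(-0.10)(0.95) − (-0.25)(0.00)] = 0.0950
  C_13 = (-0.10)(-0.15) − (0.90)(0.00) = 0.0150
  C_21 = −[(-0.40)(0.95) − (-0.10)(-0.15)] = 0.3950
  C_22 = (0.60)(0.95) − (-0.10)(0.00) = 0.5700
  C_23 = −[(0.60)(-0.15) − (-0.40)(0.00)] = 0.0900
  C_31 = (-0.40)(-0.25) − (-0.10)(0.90) = 0.1900
  C_32 = −[(0.60)(-0.25) − (-0.10)(-0.10)] = 0.1600
  C_33 = (0.60)(0.90) − (-0.40)(-0.10) = 0.5000
det(I−A) = Σ_j (I−A)_1j·C_1j = (0.60)(0.8175) + (-0.40)(0.0950) + (-0.10)(0.0150) = 0.4510
adj(I−A) = Cᵀ =
  [ 0.8175   0.3950   0.1900]
  [ 0.0950   0.5700   0.1600]
  [ 0.0150   0.0900   0.5000]
(I − A)⁻¹ = adj(I−A) / det(I−A) ≈
  [   1.8126     0.8758     0.4213]
  [   0.2106     1.2639     0.3548]
  [   0.0333     0.1996     1.1086]
First solve x = (I − A)⁻¹ d = adj(I−A)·d / det(I−A); in particular x_2 = (0.0950·370 + 0.5700·140 + 0.1600·270) / 0.4510 = 158.15 / 0.4510 ≈ 350.66519.
Intermediate flow from 3 to 2: z_32 = a_32 · x_2 = 0.15 × 158.15 / 0.4510 = 23.7225 / 0.4510 ≈ 52.600.

z_32 = 52.600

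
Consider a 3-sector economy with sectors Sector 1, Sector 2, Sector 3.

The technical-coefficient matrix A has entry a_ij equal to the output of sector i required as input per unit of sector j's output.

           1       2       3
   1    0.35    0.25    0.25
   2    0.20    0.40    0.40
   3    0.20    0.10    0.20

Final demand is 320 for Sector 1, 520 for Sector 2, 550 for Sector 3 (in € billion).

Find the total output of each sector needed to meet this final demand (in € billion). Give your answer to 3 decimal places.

I − A =
  [   0.65    -0.25    -0.25]
  [  -0.20     0.60    -0.40]
  [  -0.20    -0.10     0.80]
Cofactors of I−A, C_ij = (−1)^(i+j)·(minor ij) (rows/columns in the sector order above):
  C_11 = (0.60)(0.80) − (-0.40)(-0.10) = 0.4400
  C_12 = −[(-0.20)(0.80) − (-0.40)(-0.20)] = 0.2400
  C_13 = (-0.20)(-0.10) − (0.60)(-0.20) = 0.1400
  C_21 = −[(-0.25)(0.80) − (-0.25)(-0.10)] = 0.2250
  C_22 = (0.65)(0.80) − (-0.25)(-0.20) = 0.4700
  C_23 = −[(0.65)(-0.10) − (-0.25)(-0.20)] = 0.1150
  C_31 = (-0.25)(-0.40) − (-0.25)(0.60) = 0.2500
  C_32 = −[(0.65)(-0.40) − (-0.25)(-0.20)] = 0.3100
  C_33 = (0.65)(0.60) − (-0.25)(-0.20) = 0.3400
det(I−A) = Σ_j (I−A)_1j·C_1j = (0.65)(0.4400) + (-0.25)(0.2400) + (-0.25)(0.1400) = 0.1910
adj(I−A) = Cᵀ =
  [ 0.4400   0.2250   0.2500]
  [ 0.2400   0.4700   0.3100]
  [ 0.1400   0.1150   0.3400]
(I − A)⁻¹ = adj(I−A) / det(I−A) ≈
  [   2.3037     1.1780     1.3089]
  [   1.2565     2.4607     1.6230]
  [   0.7330     0.6021     1.7801]
x = (I − A)⁻¹ d = adj(I−A)·d / det(I−A), with det(I−A) = 0.1910:
  x_1 = (0.4400·320 + 0.2250·520 + 0.2500·550) / 0.1910 = 395.30 / 0.1910 ≈ 2069.634
  x_2 = (0.2400·320 + 0.4700·520 + 0.3100·550) / 0.1910 = 491.70 / 0.1910 ≈ 2574.346
  x_3 = (0.1400·320 + 0.1150·520 + 0.3400·550) / 0.1910 = 291.60 / 0.1910 ≈ 1526.702

x_1 = 2069.634, x_2 = 2574.346, x_3 = 1526.702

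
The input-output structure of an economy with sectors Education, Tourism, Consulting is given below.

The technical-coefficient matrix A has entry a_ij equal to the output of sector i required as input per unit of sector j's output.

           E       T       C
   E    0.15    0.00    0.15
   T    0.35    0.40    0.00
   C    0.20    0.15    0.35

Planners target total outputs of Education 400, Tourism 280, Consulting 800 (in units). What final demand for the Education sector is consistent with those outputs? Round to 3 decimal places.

d_E = 220.000

I − A =
  [   0.85     0.00    -0.15]
  [  -0.35     0.60     0.00]
  [  -0.20    -0.15     0.65]
d = (I − A) x:
  d_E = (+0.85)·400 + (+0.00)·280 + (-0.15)·800 = 220.000
  d_T = (-0.35)·400 + (+0.60)·280 + (+0.00)·800 = 28.000
  d_C = (-0.20)·400 + (-0.15)·280 + (+0.65)·800 = 398.000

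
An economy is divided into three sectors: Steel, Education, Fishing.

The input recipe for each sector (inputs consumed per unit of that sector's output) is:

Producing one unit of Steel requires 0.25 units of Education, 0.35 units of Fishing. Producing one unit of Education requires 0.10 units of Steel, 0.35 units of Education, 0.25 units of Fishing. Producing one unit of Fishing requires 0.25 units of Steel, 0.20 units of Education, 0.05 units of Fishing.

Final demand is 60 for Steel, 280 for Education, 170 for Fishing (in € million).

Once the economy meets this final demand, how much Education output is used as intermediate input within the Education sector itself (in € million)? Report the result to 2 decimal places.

z_22 = 229.62

I − A =
  [   1.00    -0.10    -0.25]
  [  -0.25     0.65    -0.20]
  [  -0.35    -0.25     0.95]
Cofactors of I−A, C_ij = (−1)^(i+j)·(minor ij) (rows/columns in the sector order above):
  C_11 = (0.65)(0.95) − (-0.20)(-0.25) = 0.5675
  C_12 = −[(-0.25)(0.95) − (-0.20)(-0.35)] = 0.3075
  C_13 = (-0.25)(-0.25) − (0.65)(-0.35) = 0.2900
  C_21 = −[(-0.10)(0.95) − (-0.25)(-0.25)] = 0.1575
  C_22 = (1.00)(0.95) − (-0.25)(-0.35) = 0.8625
  C_23 = −[(1.00)(-0.25) − (-0.10)(-0.35)] = 0.2850
  C_31 = (-0.10)(-0.20) − (-0.25)(0.65) = 0.1825
  C_32 = −[(1.00)(-0.20) − (-0.25)(-0.25)] = 0.2625
  C_33 = (1.00)(0.65) − (-0.10)(-0.25) = 0.6250
det(I−A) = Σ_j (I−A)_1j·C_1j = (1.00)(0.5675) + (-0.10)(0.3075) + (-0.25)(0.2900) = 0.46425
adj(I−A) = Cᵀ =
  [ 0.5675   0.1575   0.1825]
  [ 0.3075   0.8625   0.2625]
  [ 0.2900   0.2850   0.6250]
(I − A)⁻¹ = adj(I−A) / det(I−A) ≈
  [   1.2224     0.3393     0.3931]
  [   0.6624     1.8578     0.5654]
  [   0.6247     0.6139     1.3463]
First solve x = (I − A)⁻¹ d = adj(I−A)·d / det(I−A); in particular x_2 = (0.3075·60 + 0.8625·280 + 0.2625·170) / 0.46425 = 304.575 / 0.46425 ≈ 656.0582.
Intermediate flow from 2 to 2: z_22 = a_22 · x_2 = 0.35 × 304.575 / 0.46425 = 106.60125 / 0.46425 ≈ 229.62.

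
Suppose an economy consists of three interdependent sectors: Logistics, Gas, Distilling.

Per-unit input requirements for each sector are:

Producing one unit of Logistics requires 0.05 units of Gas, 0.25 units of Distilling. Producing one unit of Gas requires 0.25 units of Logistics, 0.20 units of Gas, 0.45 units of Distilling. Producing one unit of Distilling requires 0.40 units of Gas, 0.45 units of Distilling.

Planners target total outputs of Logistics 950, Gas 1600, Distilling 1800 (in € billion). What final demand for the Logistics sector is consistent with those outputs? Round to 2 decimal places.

d_L = 550.00

I − A =
  [   1.00    -0.25     0.00]
  [  -0.05     0.80    -0.40]
  [  -0.25    -0.45     0.55]
d = (I − A) x:
  d_L = (+1.00)·950 + (-0.25)·1600 + (+0.00)·1800 = 550.00
  d_G = (-0.05)·950 + (+0.80)·1600 + (-0.40)·1800 = 512.50
  d_D = (-0.25)·950 + (-0.45)·1600 + (+0.55)·1800 = 32.50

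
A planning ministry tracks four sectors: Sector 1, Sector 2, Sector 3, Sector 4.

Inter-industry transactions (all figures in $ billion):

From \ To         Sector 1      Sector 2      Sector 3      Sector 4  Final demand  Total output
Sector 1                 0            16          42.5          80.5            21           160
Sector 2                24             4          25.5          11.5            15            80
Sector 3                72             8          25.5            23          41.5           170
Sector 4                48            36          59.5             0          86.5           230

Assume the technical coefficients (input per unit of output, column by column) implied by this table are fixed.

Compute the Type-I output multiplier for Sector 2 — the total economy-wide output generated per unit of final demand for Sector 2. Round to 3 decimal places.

m_2 = 4.102

Technical coefficients a_ij = z_ij / X_j:
  a_11 = 0/160 = 0.00, a_21 = 24/160 = 0.15, a_31 = 72/160 = 0.45, a_41 = 48/160 = 0.30
  a_12 = 16/80 = 0.20, a_22 = 4/80 = 0.05, a_32 = 8/80 = 0.10, a_42 = 36/80 = 0.45
  a_13 = 42.5/170 = 0.25, a_23 = 25.5/170 = 0.15, a_33 = 25.5/170 = 0.15, a_43 = 59.5/170 = 0.35
  a_14 = 80.5/230 = 0.35, a_24 = 11.5/230 = 0.05, a_34 = 23/230 = 0.10, a_44 = 0/230 = 0.00
I − A =
  [   1.00    -0.20    -0.25    -0.35]
  [  -0.15     0.95    -0.15    -0.05]
  [  -0.45    -0.10     0.85    -0.10]
  [  -0.30    -0.45    -0.35     1.00]
Compute the cofactors C_ij = (−1)^(i+j)·(3×3 minor ij) of I−A; the adjugate is their transpose:
adj(I−A) = Cᵀ =
  [ 0.731625   0.345375   0.405375   0.313875]
  [ 0.214875   0.550625   0.211375   0.123875]
  [ 0.469125   0.301375   0.771125   0.256375]
  [ 0.480375   0.456875   0.486625   0.642875]
det(I−A) = Σ_j (I−A)_1j·C_1j = (1.00)(0.731625) + (-0.20)(0.214875) + (-0.25)(0.469125) + (-0.35)(0.480375) = 0.4032375
(I − A)⁻¹ = adj(I−A) / det(I−A) ≈
  [   1.8144     0.8565     1.0053     0.7784]
  [   0.5329     1.3655     0.5242     0.3072]
  [   1.1634     0.7474     1.9123     0.6358]
  [   1.1913     1.1330     1.2068     1.5943]
The output multiplier for sector j is the column-j sum of the Leontief inverse (I − A)⁻¹ = adj(I−A) / det(I−A).
Column 2 of adj(I−A): (0.345375, 0.550625, 0.301375, 0.456875); det(I−A) = 0.4032375.
m_2 = (0.345375 + 0.550625 + 0.301375 + 0.456875) / 0.4032375 = 1.65425 / 0.4032375 ≈ 4.102.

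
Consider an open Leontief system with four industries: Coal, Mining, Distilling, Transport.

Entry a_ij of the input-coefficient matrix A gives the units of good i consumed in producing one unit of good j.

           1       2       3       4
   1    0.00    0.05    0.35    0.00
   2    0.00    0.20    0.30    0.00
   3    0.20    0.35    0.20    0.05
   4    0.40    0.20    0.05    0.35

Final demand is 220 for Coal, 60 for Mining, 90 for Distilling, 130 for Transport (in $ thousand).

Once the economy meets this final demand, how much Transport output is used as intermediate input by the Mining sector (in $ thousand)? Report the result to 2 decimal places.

z_42 = 38.39

I − A =
  [   1.00    -0.05    -0.35     0.00]
  [   0.00     0.80    -0.30     0.00]
  [  -0.20    -0.35     0.80    -0.05]
  [  -0.40    -0.20    -0.05     0.65]
Compute the cofactors C_ij = (−1)^(i+j)·(3×3 minor ij) of I−A; the adjugate is their transpose:
adj(I−A) = Cᵀ =
  [ 0.34275   0.10900   0.19175   0.01475]
  [ 0.04500   0.46500   0.19500   0.01500]
  [ 0.12000   0.24500   0.52000   0.04000]
  [ 0.23400   0.22900   0.21800   0.47600]
det(I−A) = Σ_j (I−A)_1j·C_1j = (1.00)(0.34275) + (-0.05)(0.04500) + (-0.35)(0.12000) + (0.00)(0.23400) = 0.2985
(I − A)⁻¹ = adj(I−A) / det(I−A) ≈
  [   1.1482     0.3652     0.6424     0.0494]
  [   0.1508     1.5578     0.6533     0.0503]
  [   0.4020     0.8208     1.7420     0.1340]
  [   0.7839     0.7672     0.7303     1.5946]
First solve x = (I − A)⁻¹ d = adj(I−A)·d / det(I−A); in particular x_2 = (0.04500·220 + 0.46500·60 + 0.19500·90 + 0.01500·130) / 0.2985 = 57.30 / 0.2985 ≈ 191.9598.
Intermediate flow from 4 to 2: z_42 = a_42 · x_2 = 0.20 × 57.30 / 0.2985 = 11.46 / 0.2985 ≈ 38.39.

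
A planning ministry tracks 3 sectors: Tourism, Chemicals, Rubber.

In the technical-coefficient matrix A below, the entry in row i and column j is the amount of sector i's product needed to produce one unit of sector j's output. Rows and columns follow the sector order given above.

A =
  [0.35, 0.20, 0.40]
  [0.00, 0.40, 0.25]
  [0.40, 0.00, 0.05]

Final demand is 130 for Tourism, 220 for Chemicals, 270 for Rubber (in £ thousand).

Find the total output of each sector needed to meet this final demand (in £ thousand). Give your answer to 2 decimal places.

I − A =
  [   0.65    -0.20    -0.40]
  [   0.00     0.60    -0.25]
  [  -0.40     0.00     0.95]
Cofactors of I−A, C_ij = (−1)^(i+j)·(minor ij) (rows/columns in the sector order above):
  C_11 = (0.60)(0.95) − (-0.25)(0.00) = 0.5700
  C_12 = −[(0.00)(0.95) − (-0.25)(-0.40)] = 0.1000
  C_13 = (0.00)(0.00) − (0.60)(-0.40) = 0.2400
  C_21 = −[(-0.20)(0.95) − (-0.40)(0.00)] = 0.1900
  C_22 = (0.65)(0.95) − (-0.40)(-0.40) = 0.4575
  C_23 = −[(0.65)(0.00) − (-0.20)(-0.40)] = 0.0800
  C_31 = (-0.20)(-0.25) − (-0.40)(0.60) = 0.2900
  C_32 = −[(0.65)(-0.25) − (-0.40)(0.00)] = 0.1625
  C_33 = (0.65)(0.60) − (-0.20)(0.00) = 0.3900
det(I−A) = Σ_j (I−A)_1j·C_1j = (0.65)(0.5700) + (-0.20)(0.1000) + (-0.40)(0.2400) = 0.2545
adj(I−A) = Cᵀ =
  [ 0.5700   0.1900   0.2900]
  [ 0.1000   0.4575   0.1625]
  [ 0.2400   0.0800   0.3900]
(I − A)⁻¹ = adj(I−A) / det(I−A) ≈
  [   2.2397     0.7466     1.1395]
  [   0.3929     1.7976     0.6385]
  [   0.9430     0.3143     1.5324]
x = (I − A)⁻¹ d = adj(I−A)·d / det(I−A), with det(I−A) = 0.2545:
  x_T = (0.5700·130 + 0.1900·220 + 0.2900·270) / 0.2545 = 194.20 / 0.2545 ≈ 763.06
  x_C = (0.1000·130 + 0.4575·220 + 0.1625·270) / 0.2545 = 157.525 / 0.2545 ≈ 618.96
  x_R = (0.2400·130 + 0.0800·220 + 0.3900·270) / 0.2545 = 154.10 / 0.2545 ≈ 605.50

x_T = 763.06, x_C = 618.96, x_R = 605.50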